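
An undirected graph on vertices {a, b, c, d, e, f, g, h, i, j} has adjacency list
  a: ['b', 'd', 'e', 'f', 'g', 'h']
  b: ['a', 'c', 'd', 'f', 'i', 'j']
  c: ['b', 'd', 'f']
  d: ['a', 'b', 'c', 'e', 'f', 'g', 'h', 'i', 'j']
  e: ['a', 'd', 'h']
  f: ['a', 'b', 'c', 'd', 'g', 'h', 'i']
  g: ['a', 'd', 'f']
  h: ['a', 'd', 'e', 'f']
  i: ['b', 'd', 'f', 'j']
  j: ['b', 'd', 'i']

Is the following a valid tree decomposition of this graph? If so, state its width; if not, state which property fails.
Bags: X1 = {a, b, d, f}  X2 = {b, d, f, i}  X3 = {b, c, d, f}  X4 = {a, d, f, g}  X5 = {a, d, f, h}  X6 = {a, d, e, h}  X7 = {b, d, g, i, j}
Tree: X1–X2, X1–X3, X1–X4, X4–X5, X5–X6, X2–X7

A tree decomposition must satisfy three properties: every vertex lies in some bag; for every edge, both endpoints lie together in some bag; and for every vertex, the bags containing it form a connected subtree. Here bags containing vertex g are not connected in the tree, so the decomposition is invalid.

No — bags containing vertex g are not connected in the tree.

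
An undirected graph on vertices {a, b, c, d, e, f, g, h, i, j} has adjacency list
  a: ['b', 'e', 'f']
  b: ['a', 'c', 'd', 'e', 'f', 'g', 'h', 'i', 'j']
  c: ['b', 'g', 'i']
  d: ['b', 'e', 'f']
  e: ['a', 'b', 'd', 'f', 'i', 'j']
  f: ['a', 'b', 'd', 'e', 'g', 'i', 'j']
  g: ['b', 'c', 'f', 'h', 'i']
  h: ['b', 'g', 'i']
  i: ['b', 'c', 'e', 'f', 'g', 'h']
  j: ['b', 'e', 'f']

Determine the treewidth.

3

A width-3 tree decomposition is:
Bags: B1 = {b, f, g, i}  B2 = {b, e, f, i}  B3 = {b, d, e, f}  B4 = {b, c, g, i}  B5 = {b, g, h, i}  B6 = {b, e, f, j}  B7 = {a, b, e, f}
Tree: B1–B2, B2–B3, B1–B4, B4–B5, B2–B6, B2–B7
The largest bag has 4 vertices, giving width 3; this decomposition certifies tw(G) ≤ 3. For the lower bound, the 4 vertices {b, g, h, i} are pairwise adjacent, and any tree decomposition puts a clique entirely inside one bag — forcing width ≥ 3. Therefore the treewidth is 3.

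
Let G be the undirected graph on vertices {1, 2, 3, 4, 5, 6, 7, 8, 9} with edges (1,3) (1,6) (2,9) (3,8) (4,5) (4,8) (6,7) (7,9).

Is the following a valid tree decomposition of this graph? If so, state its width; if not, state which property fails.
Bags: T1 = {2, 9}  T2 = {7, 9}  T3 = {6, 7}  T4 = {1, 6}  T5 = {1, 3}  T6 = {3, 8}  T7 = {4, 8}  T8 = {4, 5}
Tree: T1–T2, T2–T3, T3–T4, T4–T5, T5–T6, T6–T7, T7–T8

Yes; width 1.

Checking the three conditions: (i) the bags cover all of {1, 2, 3, 4, 5, 6, 7, 8, 9}; (ii) for each edge, some bag contains both endpoints; (iii) the bags containing any fixed vertex form a subtree. All hold, so the decomposition is valid with width 2 − 1 = 1.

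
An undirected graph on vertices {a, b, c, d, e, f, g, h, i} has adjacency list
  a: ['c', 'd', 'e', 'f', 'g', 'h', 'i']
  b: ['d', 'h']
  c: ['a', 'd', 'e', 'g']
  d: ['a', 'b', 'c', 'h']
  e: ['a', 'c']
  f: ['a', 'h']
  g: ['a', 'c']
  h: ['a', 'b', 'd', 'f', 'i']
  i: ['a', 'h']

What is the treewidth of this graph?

2

A width-2 tree decomposition is:
Bags: B1 = {a, h, i}  B2 = {a, f, h}  B3 = {a, d, h}  B4 = {b, d, h}  B5 = {a, c, d}  B6 = {a, c, g}  B7 = {a, c, e}
Tree: B1–B2, B1–B3, B3–B4, B3–B5, B5–B6, B5–B7
Every bag has size at most 3, so the width is 3 − 1 = 2 and tw(G) ≤ 2. On the other hand G contains the 3-clique {a, c, g}. A clique must lie in a single bag of any decomposition, so no decomposition can have width below 2. The upper and lower bounds meet at 2, so that is the treewidth.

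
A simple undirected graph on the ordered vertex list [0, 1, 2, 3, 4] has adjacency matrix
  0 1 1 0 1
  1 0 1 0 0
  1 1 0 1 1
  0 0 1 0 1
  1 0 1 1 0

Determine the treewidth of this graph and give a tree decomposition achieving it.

Treewidth 2.
One optimal decomposition is:
Bags: B1 = {2, 3, 4}  B2 = {0, 2, 4}  B3 = {0, 1, 2}
Tree: B1–B2, B2–B3

Each bag holds 3 vertices, so the decomposition has width 2, which upper-bounds the treewidth. Conversely, {0, 1, 2} is a clique of size 3, and the vertices of any clique must share a bag in every tree decomposition; so some bag has ≥ 3 vertices and tw(G) ≥ 2. Hence tw(G) = 2 exactly.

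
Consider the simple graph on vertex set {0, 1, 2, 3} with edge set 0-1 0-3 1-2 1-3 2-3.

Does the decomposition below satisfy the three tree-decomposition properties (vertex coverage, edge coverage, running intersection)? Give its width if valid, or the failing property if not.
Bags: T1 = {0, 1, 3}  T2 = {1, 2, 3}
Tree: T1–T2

Yes; width 2.

Checking the three conditions: (i) the bags cover all of {0, 1, 2, 3}; (ii) for each edge, some bag contains both endpoints; (iii) the bags containing any fixed vertex form a subtree. All hold, so the decomposition is valid with width 3 − 1 = 2.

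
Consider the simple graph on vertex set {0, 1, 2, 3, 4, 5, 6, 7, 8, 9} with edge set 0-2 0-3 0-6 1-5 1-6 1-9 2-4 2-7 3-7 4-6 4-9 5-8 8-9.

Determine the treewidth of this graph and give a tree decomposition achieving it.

The largest bag has 3 vertices, giving width 2; this decomposition certifies tw(G) ≤ 2. The edges 7–3–0–2–7 form a cycle, so G is not a tree and its treewidth is at least 2. Hence tw(G) = 2 exactly.

Treewidth 2.
Bags: B1 = {2, 3, 7}  B2 = {0, 2, 3}  B3 = {0, 2, 4}  B4 = {0, 4, 6}  B5 = {4, 6, 9}  B6 = {1, 6, 9}  B7 = {1, 8, 9}  B8 = {1, 5, 8}
Tree: B1–B2, B2–B3, B3–B4, B4–B5, B5–B6, B6–B7, B7–B8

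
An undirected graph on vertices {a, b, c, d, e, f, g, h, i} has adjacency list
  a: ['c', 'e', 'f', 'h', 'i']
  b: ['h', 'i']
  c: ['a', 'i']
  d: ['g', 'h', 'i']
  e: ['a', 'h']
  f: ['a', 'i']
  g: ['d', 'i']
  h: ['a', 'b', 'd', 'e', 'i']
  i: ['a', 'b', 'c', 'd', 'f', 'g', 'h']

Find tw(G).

2

A width-2 tree decomposition is:
Bags: B1 = {a, h, i}  B2 = {a, e, h}  B3 = {b, h, i}  B4 = {a, f, i}  B5 = {d, h, i}  B6 = {a, c, i}  B7 = {d, g, i}
Tree: B1–B2, B1–B3, B1–B4, B3–B5, B1–B6, B5–B7
The largest bag has 3 vertices, giving width 2; this decomposition certifies tw(G) ≤ 2. For the lower bound, the 3 vertices {a, e, h} are pairwise adjacent, and any tree decomposition puts a clique entirely inside one bag — forcing width ≥ 2. Combining the bounds, tw(G) = 2.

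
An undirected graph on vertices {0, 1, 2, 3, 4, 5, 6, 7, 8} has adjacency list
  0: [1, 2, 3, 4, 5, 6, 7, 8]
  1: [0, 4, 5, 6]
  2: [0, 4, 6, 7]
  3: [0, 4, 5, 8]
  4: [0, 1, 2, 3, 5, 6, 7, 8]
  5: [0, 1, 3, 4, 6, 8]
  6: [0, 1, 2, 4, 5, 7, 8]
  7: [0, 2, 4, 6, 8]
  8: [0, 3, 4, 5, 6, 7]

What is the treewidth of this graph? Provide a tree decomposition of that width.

Treewidth 4.
One such decomposition:
Bags: B1 = {0, 4, 5, 6, 8}  B2 = {0, 4, 6, 7, 8}  B3 = {0, 3, 4, 5, 8}  B4 = {0, 2, 4, 6, 7}  B5 = {0, 1, 4, 5, 6}
Tree: B1–B2, B1–B3, B2–B4, B1–B5

Each bag holds 5 vertices, so the decomposition has width 4, which upper-bounds the treewidth. Conversely, {0, 3, 4, 5, 8} is a clique of size 5, and the vertices of any clique must share a bag in every tree decomposition; so some bag has ≥ 5 vertices and tw(G) ≥ 4. The upper and lower bounds meet at 4, so that is the treewidth.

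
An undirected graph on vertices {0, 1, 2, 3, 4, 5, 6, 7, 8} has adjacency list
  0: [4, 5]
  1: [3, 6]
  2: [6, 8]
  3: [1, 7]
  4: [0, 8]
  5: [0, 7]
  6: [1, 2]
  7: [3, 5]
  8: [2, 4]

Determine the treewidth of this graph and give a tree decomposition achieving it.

Each bag holds 3 vertices, so the decomposition has width 2, which upper-bounds the treewidth. For the lower bound, G contains the cycle 8–4–0–5–7–3–1–6–2–8, so G is not a forest; only forests have treewidth ≤ 1, hence tw(G) ≥ 2. Combining the bounds, tw(G) = 2.

Treewidth 2.
One optimal decomposition is:
Bags: B1 = {0, 4, 8}  B2 = {0, 5, 8}  B3 = {5, 7, 8}  B4 = {3, 7, 8}  B5 = {1, 3, 8}  B6 = {1, 6, 8}  B7 = {2, 6, 8}
Tree: B1–B2, B2–B3, B3–B4, B4–B5, B5–B6, B6–B7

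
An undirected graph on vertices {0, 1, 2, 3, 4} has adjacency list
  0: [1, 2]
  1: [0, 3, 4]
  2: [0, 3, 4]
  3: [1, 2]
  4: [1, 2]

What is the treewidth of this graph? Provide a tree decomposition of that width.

Treewidth 2.
Bags: B1 = {0, 1, 2}  B2 = {1, 2, 3}  B3 = {1, 2, 4}
Tree: B1–B2, B2–B3

Every bag has size at most 3, so the width is 3 − 1 = 2 and tw(G) ≤ 2. Since 0–1–3–2–0 is a cycle in G, G is not acyclic. Forests are exactly the graphs of treewidth ≤ 1, so tw(G) ≥ 2. Hence tw(G) = 2 exactly.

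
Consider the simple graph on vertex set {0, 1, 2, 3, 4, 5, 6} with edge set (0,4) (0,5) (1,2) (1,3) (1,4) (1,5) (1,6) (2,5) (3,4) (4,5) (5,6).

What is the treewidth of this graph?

2

A width-2 tree decomposition is:
Bags: B1 = {1, 3, 4}  B2 = {1, 4, 5}  B3 = {0, 4, 5}  B4 = {1, 2, 5}  B5 = {1, 5, 6}
Tree: B1–B2, B2–B3, B2–B4, B2–B5
The largest bag has 3 vertices, giving width 2; this decomposition certifies tw(G) ≤ 2. Conversely, {0, 4, 5} is a clique of size 3, and the vertices of any clique must share a bag in every tree decomposition; so some bag has ≥ 3 vertices and tw(G) ≥ 2. Combining the bounds, tw(G) = 2.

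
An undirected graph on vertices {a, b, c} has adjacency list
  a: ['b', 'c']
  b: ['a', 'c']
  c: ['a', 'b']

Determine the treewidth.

2

A width-2 tree decomposition is:
Bags: B1 = {a, b, c}
Tree: (single bag)
With just one bag of size 3, the width is 3 − 1 = 2, so tw(G) ≤ 2. For the lower bound, the 3 vertices {a, b, c} are pairwise adjacent, and any tree decomposition puts a clique entirely inside one bag — forcing width ≥ 2. Hence tw(G) = 2 exactly.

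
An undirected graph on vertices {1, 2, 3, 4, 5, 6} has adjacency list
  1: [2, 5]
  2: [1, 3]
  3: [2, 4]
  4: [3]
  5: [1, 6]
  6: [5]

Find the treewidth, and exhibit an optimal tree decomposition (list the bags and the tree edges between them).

The largest bag has 2 vertices, giving width 1; this decomposition certifies tw(G) ≤ 1. G has an edge, so its treewidth is at least 1. Hence tw(G) = 1 exactly.

Treewidth 1.
One such decomposition:
Bags: B1 = {1, 5}  B2 = {5, 6}  B3 = {1, 2}  B4 = {2, 3}  B5 = {3, 4}
Tree: B1–B2, B1–B3, B3–B4, B4–B5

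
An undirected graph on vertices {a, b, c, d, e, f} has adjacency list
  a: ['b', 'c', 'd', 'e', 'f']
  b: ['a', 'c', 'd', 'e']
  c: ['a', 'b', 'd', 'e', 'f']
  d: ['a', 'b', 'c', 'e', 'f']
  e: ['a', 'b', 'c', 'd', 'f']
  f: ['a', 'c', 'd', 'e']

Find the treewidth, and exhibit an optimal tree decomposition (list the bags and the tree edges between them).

Every bag has size at most 5, so the width is 5 − 1 = 4 and tw(G) ≤ 4. Conversely, {a, c, d, e, f} is a clique of size 5, and the vertices of any clique must share a bag in every tree decomposition; so some bag has ≥ 5 vertices and tw(G) ≥ 4. The upper and lower bounds meet at 4, so that is the treewidth.

Treewidth 4.
One optimal decomposition is:
Bags: B1 = {a, b, c, d, e}  B2 = {a, c, d, e, f}
Tree: B1–B2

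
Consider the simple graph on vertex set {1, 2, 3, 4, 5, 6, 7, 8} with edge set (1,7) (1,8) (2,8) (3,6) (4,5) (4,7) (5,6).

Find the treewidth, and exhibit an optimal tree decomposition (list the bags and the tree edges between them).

The largest bag has 2 vertices, giving width 1; this decomposition certifies tw(G) ≤ 1. Since G has at least one edge (e.g. 2–8), it is not an edgeless graph, so tw(G) ≥ 1. Hence tw(G) = 1 exactly.

Treewidth 1.
Bags: B1 = {2, 8}  B2 = {1, 8}  B3 = {1, 7}  B4 = {4, 7}  B5 = {4, 5}  B6 = {5, 6}  B7 = {3, 6}
Tree: B1–B2, B2–B3, B3–B4, B4–B5, B5–B6, B6–B7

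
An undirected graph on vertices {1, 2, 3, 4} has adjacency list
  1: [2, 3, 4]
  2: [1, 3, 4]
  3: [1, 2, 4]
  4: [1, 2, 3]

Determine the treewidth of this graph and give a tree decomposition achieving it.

Treewidth 3.
One optimal decomposition is:
Bags: B1 = {1, 2, 3, 4}
Tree: (single bag)

A single bag containing all 4 vertices is trivially a valid decomposition of width 3. For the lower bound, the 4 vertices {1, 2, 3, 4} are pairwise adjacent, and any tree decomposition puts a clique entirely inside one bag — forcing width ≥ 3. Combining the bounds, tw(G) = 3.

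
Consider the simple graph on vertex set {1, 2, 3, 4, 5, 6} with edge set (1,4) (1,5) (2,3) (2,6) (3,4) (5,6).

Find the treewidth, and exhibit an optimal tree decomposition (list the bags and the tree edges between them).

The largest bag has 3 vertices, giving width 2; this decomposition certifies tw(G) ≤ 2. The edges 5–6–2–3–4–1–5 form a cycle, so G is not a tree and its treewidth is at least 2. Hence tw(G) = 2 exactly.

Treewidth 2.
One optimal decomposition is:
Bags: B1 = {2, 5, 6}  B2 = {2, 3, 5}  B3 = {3, 4, 5}  B4 = {1, 4, 5}
Tree: B1–B2, B2–B3, B3–B4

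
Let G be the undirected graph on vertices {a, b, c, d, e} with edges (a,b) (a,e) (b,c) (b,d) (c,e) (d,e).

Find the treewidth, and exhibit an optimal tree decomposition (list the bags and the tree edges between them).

Treewidth 2.
One such decomposition:
Bags: B1 = {b, c, e}  B2 = {a, b, e}  B3 = {b, d, e}
Tree: B1–B2, B2–B3

Every bag has size at most 3, so the width is 3 − 1 = 2 and tw(G) ≤ 2. Since c–e–a–b–c is a cycle in G, G is not acyclic. Forests are exactly the graphs of treewidth ≤ 1, so tw(G) ≥ 2. The upper and lower bounds meet at 2, so that is the treewidth.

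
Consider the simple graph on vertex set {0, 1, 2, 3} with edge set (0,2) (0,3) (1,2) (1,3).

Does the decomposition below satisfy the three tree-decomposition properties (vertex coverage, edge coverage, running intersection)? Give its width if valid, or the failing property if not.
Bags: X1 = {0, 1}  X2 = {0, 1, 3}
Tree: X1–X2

No — vertex 2 appears in no bag.

A tree decomposition must satisfy three properties: every vertex lies in some bag; for every edge, both endpoints lie together in some bag; and for every vertex, the bags containing it form a connected subtree. Here vertex 2 appears in no bag, so the decomposition is invalid.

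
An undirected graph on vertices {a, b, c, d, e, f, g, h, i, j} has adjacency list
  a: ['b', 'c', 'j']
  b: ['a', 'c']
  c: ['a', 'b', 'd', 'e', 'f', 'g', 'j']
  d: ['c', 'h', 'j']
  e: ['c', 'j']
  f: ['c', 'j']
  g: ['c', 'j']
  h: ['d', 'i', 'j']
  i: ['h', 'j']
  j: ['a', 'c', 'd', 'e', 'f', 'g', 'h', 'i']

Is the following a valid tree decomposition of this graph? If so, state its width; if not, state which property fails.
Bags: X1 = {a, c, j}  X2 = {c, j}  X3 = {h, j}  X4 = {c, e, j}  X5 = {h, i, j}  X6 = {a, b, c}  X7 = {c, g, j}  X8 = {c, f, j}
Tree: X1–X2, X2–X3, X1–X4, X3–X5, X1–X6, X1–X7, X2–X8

No — vertex d appears in no bag.

A tree decomposition must satisfy three properties: every vertex lies in some bag; for every edge, both endpoints lie together in some bag; and for every vertex, the bags containing it form a connected subtree. Here vertex d appears in no bag, so the decomposition is invalid.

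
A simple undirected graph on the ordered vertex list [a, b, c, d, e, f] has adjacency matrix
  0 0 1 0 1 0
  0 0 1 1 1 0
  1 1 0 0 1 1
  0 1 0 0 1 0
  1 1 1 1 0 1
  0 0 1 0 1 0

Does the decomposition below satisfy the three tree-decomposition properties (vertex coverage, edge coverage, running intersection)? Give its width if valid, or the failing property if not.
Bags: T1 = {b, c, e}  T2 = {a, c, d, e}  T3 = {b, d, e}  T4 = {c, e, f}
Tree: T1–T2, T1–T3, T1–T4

No — bags containing vertex d are not connected in the tree.

A tree decomposition must satisfy three properties: every vertex lies in some bag; for every edge, both endpoints lie together in some bag; and for every vertex, the bags containing it form a connected subtree. Here bags containing vertex d are not connected in the tree, so the decomposition is invalid.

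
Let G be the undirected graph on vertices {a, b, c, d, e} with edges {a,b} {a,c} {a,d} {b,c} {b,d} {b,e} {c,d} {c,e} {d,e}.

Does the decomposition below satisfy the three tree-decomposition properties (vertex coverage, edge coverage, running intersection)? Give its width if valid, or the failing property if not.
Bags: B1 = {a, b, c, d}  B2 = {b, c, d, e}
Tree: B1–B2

Every vertex of G appears in some bag (union = {a, b, c, d, e}); every edge is covered by a bag; and for each vertex v the set of bags containing v is connected in the bag tree. The decomposition is therefore valid. The largest bag has 4 vertices, so the width is 3.

Yes; width 3.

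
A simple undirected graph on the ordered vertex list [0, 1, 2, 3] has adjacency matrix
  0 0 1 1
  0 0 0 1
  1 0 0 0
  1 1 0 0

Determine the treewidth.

1

A width-1 tree decomposition is:
Bags: B1 = {0, 2}  B2 = {0, 3}  B3 = {1, 3}
Tree: B1–B2, B2–B3
The largest bag has 2 vertices, giving width 1; this decomposition certifies tw(G) ≤ 1. Since G has at least one edge (e.g. 2–0), it is not an edgeless graph, so tw(G) ≥ 1. The upper and lower bounds meet at 1, so that is the treewidth.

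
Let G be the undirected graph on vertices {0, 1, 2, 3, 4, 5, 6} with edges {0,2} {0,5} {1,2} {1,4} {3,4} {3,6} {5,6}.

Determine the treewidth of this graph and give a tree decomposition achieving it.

Treewidth 2.
One optimal decomposition is:
Bags: B1 = {3, 5, 6}  B2 = {0, 3, 5}  B3 = {0, 2, 3}  B4 = {1, 2, 3}  B5 = {1, 3, 4}
Tree: B1–B2, B2–B3, B3–B4, B4–B5

Each bag holds 3 vertices, so the decomposition has width 2, which upper-bounds the treewidth. Since 3–6–5–0–2–1–4–3 is a cycle in G, G is not acyclic. Forests are exactly the graphs of treewidth ≤ 1, so tw(G) ≥ 2. Therefore the treewidth is 2.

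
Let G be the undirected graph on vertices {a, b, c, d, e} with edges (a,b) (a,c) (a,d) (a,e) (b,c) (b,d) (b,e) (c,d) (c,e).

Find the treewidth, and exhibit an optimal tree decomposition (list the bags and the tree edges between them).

Treewidth 3.
One such decomposition:
Bags: B1 = {a, b, c, d}  B2 = {a, b, c, e}
Tree: B1–B2

The largest bag has 4 vertices, giving width 3; this decomposition certifies tw(G) ≤ 3. Conversely, {a, b, c, d} is a clique of size 4, and the vertices of any clique must share a bag in every tree decomposition; so some bag has ≥ 4 vertices and tw(G) ≥ 3. Combining the bounds, tw(G) = 3.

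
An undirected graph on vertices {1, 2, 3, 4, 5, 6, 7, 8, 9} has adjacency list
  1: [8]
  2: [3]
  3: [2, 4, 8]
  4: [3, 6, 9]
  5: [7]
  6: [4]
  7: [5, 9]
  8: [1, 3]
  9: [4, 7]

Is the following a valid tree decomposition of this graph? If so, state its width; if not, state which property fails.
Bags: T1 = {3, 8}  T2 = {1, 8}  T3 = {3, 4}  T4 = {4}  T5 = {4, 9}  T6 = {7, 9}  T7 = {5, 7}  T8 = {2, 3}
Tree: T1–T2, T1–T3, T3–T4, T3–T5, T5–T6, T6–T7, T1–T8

No — vertex 6 appears in no bag.

A tree decomposition must satisfy three properties: every vertex lies in some bag; for every edge, both endpoints lie together in some bag; and for every vertex, the bags containing it form a connected subtree. Here vertex 6 appears in no bag, so the decomposition is invalid.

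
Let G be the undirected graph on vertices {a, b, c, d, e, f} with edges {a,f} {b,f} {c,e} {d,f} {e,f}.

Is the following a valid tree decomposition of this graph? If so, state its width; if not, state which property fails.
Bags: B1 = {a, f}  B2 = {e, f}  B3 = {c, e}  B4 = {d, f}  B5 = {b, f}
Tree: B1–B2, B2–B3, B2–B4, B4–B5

Vertex coverage: the bags together contain {a, b, c, d, e, f}, the full vertex set. Edge coverage: each edge of G has both endpoints in at least one bag. Running intersection: for every vertex, the bags containing it form a connected subtree. All three properties hold, so this is a valid tree decomposition of width max|bag| − 1 = 1, and hence tw(G) ≤ 1.

Yes; width 1.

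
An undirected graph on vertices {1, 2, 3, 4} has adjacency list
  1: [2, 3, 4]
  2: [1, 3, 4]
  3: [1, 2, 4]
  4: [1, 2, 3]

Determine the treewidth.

A width-3 tree decomposition is:
Bags: B1 = {1, 2, 3, 4}
Tree: (single bag)
With just one bag of size 4, the width is 4 − 1 = 3, so tw(G) ≤ 3. On the other hand G contains the 4-clique {1, 2, 3, 4}. A clique must lie in a single bag of any decomposition, so no decomposition can have width below 3. The upper and lower bounds meet at 3, so that is the treewidth.

3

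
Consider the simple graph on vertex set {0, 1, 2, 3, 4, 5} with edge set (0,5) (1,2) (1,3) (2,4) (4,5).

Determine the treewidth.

1

A width-1 tree decomposition is:
Bags: B1 = {1, 3}  B2 = {1, 2}  B3 = {2, 4}  B4 = {4, 5}  B5 = {0, 5}
Tree: B1–B2, B2–B3, B3–B4, B4–B5
Every bag has size at most 2, so the width is 2 − 1 = 1 and tw(G) ≤ 1. Since G has at least one edge (e.g. 3–1), it is not an edgeless graph, so tw(G) ≥ 1. Combining the bounds, tw(G) = 1.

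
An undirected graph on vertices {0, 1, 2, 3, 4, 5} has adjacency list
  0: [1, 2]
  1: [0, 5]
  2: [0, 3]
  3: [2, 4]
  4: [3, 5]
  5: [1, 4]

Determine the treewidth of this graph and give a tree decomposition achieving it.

Treewidth 2.
One optimal decomposition is:
Bags: B1 = {1, 4, 5}  B2 = {0, 1, 4}  B3 = {0, 2, 4}  B4 = {2, 3, 4}
Tree: B1–B2, B2–B3, B3–B4

Every bag has size at most 3, so the width is 3 − 1 = 2 and tw(G) ≤ 2. The edges 4–5–1–0–2–3–4 form a cycle, so G is not a tree and its treewidth is at least 2. Combining the bounds, tw(G) = 2.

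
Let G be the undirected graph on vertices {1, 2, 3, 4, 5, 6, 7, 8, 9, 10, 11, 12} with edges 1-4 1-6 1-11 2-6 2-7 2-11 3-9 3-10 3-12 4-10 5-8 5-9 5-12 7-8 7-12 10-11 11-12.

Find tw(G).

A width-3 tree decomposition is:
Bags: B1 = {5, 7, 8, 9}  B2 = {5, 7, 9, 12}  B3 = {3, 7, 9, 12}  B4 = {2, 3, 7, 12}  B5 = {2, 3, 11, 12}  B6 = {2, 3, 10, 11}  B7 = {2, 6, 10, 11}  B8 = {1, 6, 10, 11}  B9 = {1, 4, 6, 10}
Tree: B1–B2, B2–B3, B3–B4, B4–B5, B5–B6, B6–B7, B7–B8, B8–B9
The largest bag has 4 vertices, giving width 3; this decomposition certifies tw(G) ≤ 3. For the lower bound: the 4 vertex sets {5,8,9}, {7}, {12}, {2,3,10,11} are disjoint, each induces a connected subgraph, and every pair is joined by at least one edge of G. Contracting each set to a single vertex therefore yields K_{4} as a minor, and since treewidth is minor-monotone, tw(G) ≥ tw(K_{4}) = 3. The upper and lower bounds meet at 3, so that is the treewidth.

3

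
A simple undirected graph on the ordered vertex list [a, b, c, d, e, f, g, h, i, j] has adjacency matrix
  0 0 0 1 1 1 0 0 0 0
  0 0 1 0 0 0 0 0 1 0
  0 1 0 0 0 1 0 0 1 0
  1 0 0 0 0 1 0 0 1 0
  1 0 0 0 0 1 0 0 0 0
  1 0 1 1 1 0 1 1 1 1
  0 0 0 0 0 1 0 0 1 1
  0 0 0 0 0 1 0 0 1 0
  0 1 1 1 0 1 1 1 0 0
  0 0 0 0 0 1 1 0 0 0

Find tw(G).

A width-2 tree decomposition is:
Bags: B1 = {c, f, i}  B2 = {d, f, i}  B3 = {f, g, i}  B4 = {f, g, j}  B5 = {a, d, f}  B6 = {f, h, i}  B7 = {b, c, i}  B8 = {a, e, f}
Tree: B1–B2, B1–B3, B3–B4, B2–B5, B3–B6, B1–B7, B5–B8
Each bag holds 3 vertices, so the decomposition has width 2, which upper-bounds the treewidth. On the other hand G contains the 3-clique {f, g, j}. A clique must lie in a single bag of any decomposition, so no decomposition can have width below 2. Therefore the treewidth is 2.

2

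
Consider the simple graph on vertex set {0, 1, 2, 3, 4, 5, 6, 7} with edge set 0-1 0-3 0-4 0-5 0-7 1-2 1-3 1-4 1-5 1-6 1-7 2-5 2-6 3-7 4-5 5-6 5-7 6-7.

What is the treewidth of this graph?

A width-3 tree decomposition is:
Bags: B1 = {0, 1, 3, 7}  B2 = {0, 1, 5, 7}  B3 = {1, 5, 6, 7}  B4 = {1, 2, 5, 6}  B5 = {0, 1, 4, 5}
Tree: B1–B2, B2–B3, B3–B4, B2–B5
Each bag holds 4 vertices, so the decomposition has width 3, which upper-bounds the treewidth. Conversely, {0, 1, 3, 7} is a clique of size 4, and the vertices of any clique must share a bag in every tree decomposition; so some bag has ≥ 4 vertices and tw(G) ≥ 3. Combining the bounds, tw(G) = 3.

3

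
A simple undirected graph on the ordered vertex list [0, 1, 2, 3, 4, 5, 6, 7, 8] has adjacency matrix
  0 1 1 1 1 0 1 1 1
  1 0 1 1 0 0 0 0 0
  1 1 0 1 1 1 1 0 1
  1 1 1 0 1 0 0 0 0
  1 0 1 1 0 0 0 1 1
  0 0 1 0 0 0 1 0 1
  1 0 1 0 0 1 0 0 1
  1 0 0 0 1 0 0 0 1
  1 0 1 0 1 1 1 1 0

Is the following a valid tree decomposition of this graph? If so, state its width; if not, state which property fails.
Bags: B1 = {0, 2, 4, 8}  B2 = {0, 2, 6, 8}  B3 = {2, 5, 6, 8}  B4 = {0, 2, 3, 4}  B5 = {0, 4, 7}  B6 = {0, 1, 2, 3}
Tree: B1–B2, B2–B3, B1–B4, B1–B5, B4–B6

No — edge (8,7) lies in no bag.

A tree decomposition must satisfy three properties: every vertex lies in some bag; for every edge, both endpoints lie together in some bag; and for every vertex, the bags containing it form a connected subtree. Here edge (8,7) lies in no bag, so the decomposition is invalid.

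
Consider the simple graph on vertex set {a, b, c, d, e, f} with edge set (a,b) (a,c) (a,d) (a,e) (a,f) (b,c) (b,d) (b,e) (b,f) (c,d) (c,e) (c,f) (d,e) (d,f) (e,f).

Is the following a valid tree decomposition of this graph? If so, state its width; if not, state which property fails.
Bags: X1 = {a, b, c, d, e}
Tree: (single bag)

A tree decomposition must satisfy three properties: every vertex lies in some bag; for every edge, both endpoints lie together in some bag; and for every vertex, the bags containing it form a connected subtree. Here vertex f appears in no bag, so the decomposition is invalid.

No — vertex f appears in no bag.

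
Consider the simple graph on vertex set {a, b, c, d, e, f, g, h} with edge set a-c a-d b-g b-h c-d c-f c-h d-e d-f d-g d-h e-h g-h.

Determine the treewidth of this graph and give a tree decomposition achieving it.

Every bag has size at most 3, so the width is 3 − 1 = 2 and tw(G) ≤ 2. For the lower bound, the 3 vertices {a, c, d} are pairwise adjacent, and any tree decomposition puts a clique entirely inside one bag — forcing width ≥ 2. The upper and lower bounds meet at 2, so that is the treewidth.

Treewidth 2.
Bags: B1 = {a, c, d}  B2 = {c, d, h}  B3 = {d, e, h}  B4 = {d, g, h}  B5 = {b, g, h}  B6 = {c, d, f}
Tree: B1–B2, B2–B3, B3–B4, B4–B5, B1–B6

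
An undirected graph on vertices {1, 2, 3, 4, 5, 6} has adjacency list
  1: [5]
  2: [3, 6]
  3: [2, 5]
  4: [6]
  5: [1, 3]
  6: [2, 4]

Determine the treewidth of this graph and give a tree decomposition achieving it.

Treewidth 1.
One such decomposition:
Bags: B1 = {1, 5}  B2 = {3, 5}  B3 = {2, 3}  B4 = {2, 6}  B5 = {4, 6}
Tree: B1–B2, B2–B3, B3–B4, B4–B5

Each bag holds 2 vertices, so the decomposition has width 1, which upper-bounds the treewidth. G has an edge, so its treewidth is at least 1. Combining the bounds, tw(G) = 1.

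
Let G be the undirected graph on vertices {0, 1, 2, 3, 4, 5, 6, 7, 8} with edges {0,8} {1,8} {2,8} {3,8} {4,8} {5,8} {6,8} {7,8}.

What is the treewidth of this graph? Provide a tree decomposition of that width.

Treewidth 1.
One such decomposition:
Bags: B1 = {5, 8}  B2 = {3, 8}  B3 = {2, 8}  B4 = {1, 8}  B5 = {6, 8}  B6 = {7, 8}  B7 = {4, 8}  B8 = {0, 8}
Tree: B1–B2, B1–B3, B2–B4, B1–B5, B3–B6, B5–B7, B4–B8

Every bag has size at most 2, so the width is 2 − 1 = 1 and tw(G) ≤ 1. G has an edge, so its treewidth is at least 1. Hence tw(G) = 1 exactly.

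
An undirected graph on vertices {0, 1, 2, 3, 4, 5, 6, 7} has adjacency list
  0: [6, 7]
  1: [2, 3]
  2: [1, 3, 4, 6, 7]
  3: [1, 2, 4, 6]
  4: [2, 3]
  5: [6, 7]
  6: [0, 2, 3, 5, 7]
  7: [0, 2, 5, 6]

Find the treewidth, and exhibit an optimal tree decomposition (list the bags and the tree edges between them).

Each bag holds 3 vertices, so the decomposition has width 2, which upper-bounds the treewidth. Conversely, {0, 6, 7} is a clique of size 3, and the vertices of any clique must share a bag in every tree decomposition; so some bag has ≥ 3 vertices and tw(G) ≥ 2. Combining the bounds, tw(G) = 2.

Treewidth 2.
One such decomposition:
Bags: B1 = {2, 6, 7}  B2 = {0, 6, 7}  B3 = {2, 3, 6}  B4 = {2, 3, 4}  B5 = {1, 2, 3}  B6 = {5, 6, 7}
Tree: B1–B2, B1–B3, B3–B4, B4–B5, B1–B6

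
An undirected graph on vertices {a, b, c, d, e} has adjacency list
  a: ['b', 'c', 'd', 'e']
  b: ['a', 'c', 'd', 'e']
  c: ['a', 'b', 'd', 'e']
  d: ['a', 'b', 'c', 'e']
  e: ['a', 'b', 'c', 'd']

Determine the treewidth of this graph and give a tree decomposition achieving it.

Treewidth 4.
Bags: B1 = {a, b, c, d, e}
Tree: (single bag)

With just one bag of size 5, the width is 5 − 1 = 4, so tw(G) ≤ 4. Conversely, {a, b, c, d, e} is a clique of size 5, and the vertices of any clique must share a bag in every tree decomposition; so some bag has ≥ 5 vertices and tw(G) ≥ 4. Hence tw(G) = 4 exactly.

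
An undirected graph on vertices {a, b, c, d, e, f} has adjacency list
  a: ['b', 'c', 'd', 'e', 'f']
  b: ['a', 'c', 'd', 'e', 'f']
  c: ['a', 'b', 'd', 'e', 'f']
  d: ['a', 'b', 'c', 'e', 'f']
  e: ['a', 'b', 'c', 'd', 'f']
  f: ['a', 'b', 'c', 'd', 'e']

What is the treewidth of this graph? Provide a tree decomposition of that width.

Treewidth 5.
One such decomposition:
Bags: B1 = {a, b, c, d, e, f}
Tree: (single bag)

A single bag containing all 6 vertices is trivially a valid decomposition of width 5. For the lower bound, the 6 vertices {a, b, c, d, e, f} are pairwise adjacent, and any tree decomposition puts a clique entirely inside one bag — forcing width ≥ 5. Hence tw(G) = 5 exactly.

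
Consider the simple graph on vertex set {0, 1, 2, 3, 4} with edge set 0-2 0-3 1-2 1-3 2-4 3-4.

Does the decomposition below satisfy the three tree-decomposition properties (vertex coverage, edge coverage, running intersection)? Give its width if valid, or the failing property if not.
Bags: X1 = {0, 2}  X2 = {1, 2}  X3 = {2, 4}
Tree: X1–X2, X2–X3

A tree decomposition must satisfy three properties: every vertex lies in some bag; for every edge, both endpoints lie together in some bag; and for every vertex, the bags containing it form a connected subtree. Here vertex 3 appears in no bag, so the decomposition is invalid.

No — vertex 3 appears in no bag.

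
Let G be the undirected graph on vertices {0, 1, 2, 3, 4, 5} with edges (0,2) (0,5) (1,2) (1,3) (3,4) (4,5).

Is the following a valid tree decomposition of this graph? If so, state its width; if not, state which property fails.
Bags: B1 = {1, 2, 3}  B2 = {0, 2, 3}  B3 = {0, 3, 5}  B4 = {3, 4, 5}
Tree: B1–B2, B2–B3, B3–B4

Yes; width 2.

Every vertex of G appears in some bag (union = {0, 1, 2, 3, 4, 5}); every edge is covered by a bag; and for each vertex v the set of bags containing v is connected in the bag tree. The decomposition is therefore valid. The largest bag has 3 vertices, so the width is 2.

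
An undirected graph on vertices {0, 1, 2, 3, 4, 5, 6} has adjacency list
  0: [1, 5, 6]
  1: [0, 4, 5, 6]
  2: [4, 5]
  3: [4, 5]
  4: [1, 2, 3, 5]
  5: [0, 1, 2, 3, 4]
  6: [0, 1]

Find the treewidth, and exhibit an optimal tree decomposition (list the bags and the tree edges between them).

Treewidth 2.
One such decomposition:
Bags: B1 = {0, 1, 5}  B2 = {1, 4, 5}  B3 = {2, 4, 5}  B4 = {3, 4, 5}  B5 = {0, 1, 6}
Tree: B1–B2, B2–B3, B3–B4, B1–B5

The largest bag has 3 vertices, giving width 2; this decomposition certifies tw(G) ≤ 2. For the lower bound, the 3 vertices {0, 1, 5} are pairwise adjacent, and any tree decomposition puts a clique entirely inside one bag — forcing width ≥ 2. The upper and lower bounds meet at 2, so that is the treewidth.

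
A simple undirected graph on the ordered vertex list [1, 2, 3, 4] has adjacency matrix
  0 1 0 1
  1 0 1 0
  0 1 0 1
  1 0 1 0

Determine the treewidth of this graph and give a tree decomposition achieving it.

Every bag has size at most 3, so the width is 3 − 1 = 2 and tw(G) ≤ 2. The edges 3–4–1–2–3 form a cycle, so G is not a tree and its treewidth is at least 2. The upper and lower bounds meet at 2, so that is the treewidth.

Treewidth 2.
One optimal decomposition is:
Bags: B1 = {1, 3, 4}  B2 = {1, 2, 3}
Tree: B1–B2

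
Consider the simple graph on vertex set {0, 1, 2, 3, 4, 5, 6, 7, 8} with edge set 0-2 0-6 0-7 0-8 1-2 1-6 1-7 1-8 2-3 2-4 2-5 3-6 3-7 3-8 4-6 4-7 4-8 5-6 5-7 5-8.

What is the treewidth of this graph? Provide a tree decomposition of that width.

Treewidth 4.
Bags: B1 = {2, 3, 6, 7, 8}  B2 = {0, 2, 6, 7, 8}  B3 = {2, 4, 6, 7, 8}  B4 = {1, 2, 6, 7, 8}  B5 = {2, 5, 6, 7, 8}
Tree: B1–B2, B2–B3, B3–B4, B4–B5

The largest bag has 5 vertices, giving width 4; this decomposition certifies tw(G) ≤ 4. For the lower bound: the 5 vertex sets {3,7}, {0,2}, {4,6}, {8}, {1} are disjoint, each induces a connected subgraph, and every pair is joined by at least one edge of G. Contracting each set to a single vertex therefore yields K_{5} as a minor, and since treewidth is minor-monotone, tw(G) ≥ tw(K_{5}) = 4. Therefore the treewidth is 4.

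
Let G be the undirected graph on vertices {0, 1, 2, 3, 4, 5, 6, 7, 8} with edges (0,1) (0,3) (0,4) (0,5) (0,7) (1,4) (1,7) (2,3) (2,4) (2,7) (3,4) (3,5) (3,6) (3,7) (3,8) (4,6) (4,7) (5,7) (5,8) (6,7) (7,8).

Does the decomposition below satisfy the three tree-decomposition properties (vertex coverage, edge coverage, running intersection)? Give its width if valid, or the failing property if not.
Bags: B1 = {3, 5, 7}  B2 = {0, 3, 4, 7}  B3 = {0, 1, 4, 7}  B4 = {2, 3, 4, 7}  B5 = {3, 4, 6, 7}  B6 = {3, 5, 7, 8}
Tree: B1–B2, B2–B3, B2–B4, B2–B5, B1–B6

A tree decomposition must satisfy three properties: every vertex lies in some bag; for every edge, both endpoints lie together in some bag; and for every vertex, the bags containing it form a connected subtree. Here edge (0,5) lies in no bag, so the decomposition is invalid.

No — edge (0,5) lies in no bag.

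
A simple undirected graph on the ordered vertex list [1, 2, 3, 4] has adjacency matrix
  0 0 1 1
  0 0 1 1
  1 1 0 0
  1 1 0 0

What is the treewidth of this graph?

A width-2 tree decomposition is:
Bags: B1 = {1, 2, 3}  B2 = {1, 2, 4}
Tree: B1–B2
Every bag has size at most 3, so the width is 3 − 1 = 2 and tw(G) ≤ 2. The edges 1–3–2–4–1 form a cycle, so G is not a tree and its treewidth is at least 2. The upper and lower bounds meet at 2, so that is the treewidth.

2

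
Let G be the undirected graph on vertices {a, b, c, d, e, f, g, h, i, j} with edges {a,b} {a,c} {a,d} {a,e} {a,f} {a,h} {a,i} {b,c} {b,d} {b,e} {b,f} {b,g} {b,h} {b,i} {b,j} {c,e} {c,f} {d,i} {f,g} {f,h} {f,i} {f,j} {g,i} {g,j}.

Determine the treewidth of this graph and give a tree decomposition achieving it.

The largest bag has 4 vertices, giving width 3; this decomposition certifies tw(G) ≤ 3. For the lower bound, the 4 vertices {a, b, d, i} are pairwise adjacent, and any tree decomposition puts a clique entirely inside one bag — forcing width ≥ 3. Therefore the treewidth is 3.

Treewidth 3.
Bags: B1 = {b, f, g, i}  B2 = {b, f, g, j}  B3 = {a, b, f, i}  B4 = {a, b, d, i}  B5 = {a, b, c, f}  B6 = {a, b, c, e}  B7 = {a, b, f, h}
Tree: B1–B2, B1–B3, B3–B4, B3–B5, B5–B6, B5–B7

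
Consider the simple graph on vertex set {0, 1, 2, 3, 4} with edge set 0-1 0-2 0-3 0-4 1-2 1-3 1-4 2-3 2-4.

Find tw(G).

3

A width-3 tree decomposition is:
Bags: B1 = {0, 1, 2, 4}  B2 = {0, 1, 2, 3}
Tree: B1–B2
The largest bag has 4 vertices, giving width 3; this decomposition certifies tw(G) ≤ 3. On the other hand G contains the 4-clique {0, 1, 2, 3}. A clique must lie in a single bag of any decomposition, so no decomposition can have width below 3. Therefore the treewidth is 3.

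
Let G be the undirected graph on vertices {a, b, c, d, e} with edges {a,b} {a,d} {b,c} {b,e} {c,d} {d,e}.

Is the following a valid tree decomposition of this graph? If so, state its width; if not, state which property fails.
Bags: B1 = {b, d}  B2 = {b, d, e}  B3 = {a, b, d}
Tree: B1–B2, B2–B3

No — vertex c appears in no bag.

A tree decomposition must satisfy three properties: every vertex lies in some bag; for every edge, both endpoints lie together in some bag; and for every vertex, the bags containing it form a connected subtree. Here vertex c appears in no bag, so the decomposition is invalid.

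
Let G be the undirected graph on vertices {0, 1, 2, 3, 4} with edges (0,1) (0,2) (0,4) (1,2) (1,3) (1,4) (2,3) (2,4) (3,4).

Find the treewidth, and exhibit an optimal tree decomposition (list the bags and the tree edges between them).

The largest bag has 4 vertices, giving width 3; this decomposition certifies tw(G) ≤ 3. For the lower bound, the 4 vertices {0, 1, 2, 4} are pairwise adjacent, and any tree decomposition puts a clique entirely inside one bag — forcing width ≥ 3. Therefore the treewidth is 3.

Treewidth 3.
Bags: B1 = {0, 1, 2, 4}  B2 = {1, 2, 3, 4}
Tree: B1–B2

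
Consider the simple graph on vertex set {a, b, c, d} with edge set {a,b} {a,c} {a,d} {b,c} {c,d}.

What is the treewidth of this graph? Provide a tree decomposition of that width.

Treewidth 2.
Bags: B1 = {a, b, c}  B2 = {a, c, d}
Tree: B1–B2

Each bag holds 3 vertices, so the decomposition has width 2, which upper-bounds the treewidth. For the lower bound, the 3 vertices {a, c, d} are pairwise adjacent, and any tree decomposition puts a clique entirely inside one bag — forcing width ≥ 2. Hence tw(G) = 2 exactly.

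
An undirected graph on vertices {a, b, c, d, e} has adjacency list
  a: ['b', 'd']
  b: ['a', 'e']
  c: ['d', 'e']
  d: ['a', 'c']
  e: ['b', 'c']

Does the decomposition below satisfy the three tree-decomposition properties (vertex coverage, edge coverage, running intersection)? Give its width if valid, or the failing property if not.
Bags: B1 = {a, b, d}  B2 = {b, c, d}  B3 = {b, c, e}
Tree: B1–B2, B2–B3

Vertex coverage: the bags together contain {a, b, c, d, e}, the full vertex set. Edge coverage: each edge of G has both endpoints in at least one bag. Running intersection: for every vertex, the bags containing it form a connected subtree. All three properties hold, so this is a valid tree decomposition of width max|bag| − 1 = 2, and hence tw(G) ≤ 2.

Yes; width 2.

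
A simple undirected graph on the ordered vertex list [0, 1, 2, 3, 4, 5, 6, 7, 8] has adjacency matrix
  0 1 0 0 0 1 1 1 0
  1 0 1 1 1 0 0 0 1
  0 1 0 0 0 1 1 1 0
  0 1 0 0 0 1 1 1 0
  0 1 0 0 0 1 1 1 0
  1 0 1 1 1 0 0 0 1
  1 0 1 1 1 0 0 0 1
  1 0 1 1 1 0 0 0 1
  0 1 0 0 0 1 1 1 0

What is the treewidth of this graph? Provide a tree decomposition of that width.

Every bag has size at most 5, so the width is 5 − 1 = 4 and tw(G) ≤ 4. For the lower bound: the 5 vertex sets {1,8}, {4,7}, {2,6}, {5}, {3} are disjoint, each induces a connected subgraph, and every pair is joined by at least one edge of G. Contracting each set to a single vertex therefore yields K_{5} as a minor, and since treewidth is minor-monotone, tw(G) ≥ tw(K_{5}) = 4. Therefore the treewidth is 4.

Treewidth 4.
One optimal decomposition is:
Bags: B1 = {1, 5, 6, 7, 8}  B2 = {1, 4, 5, 6, 7}  B3 = {1, 2, 5, 6, 7}  B4 = {1, 3, 5, 6, 7}  B5 = {0, 1, 5, 6, 7}
Tree: B1–B2, B2–B3, B3–B4, B4–B5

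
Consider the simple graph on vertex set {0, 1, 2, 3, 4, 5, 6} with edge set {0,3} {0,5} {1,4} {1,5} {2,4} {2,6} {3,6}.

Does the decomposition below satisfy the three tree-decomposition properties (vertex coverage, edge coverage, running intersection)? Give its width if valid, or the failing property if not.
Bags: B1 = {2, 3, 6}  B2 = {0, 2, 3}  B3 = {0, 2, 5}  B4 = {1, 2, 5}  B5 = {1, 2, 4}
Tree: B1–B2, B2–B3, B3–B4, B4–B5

Yes; width 2.

Every vertex of G appears in some bag (union = {0, 1, 2, 3, 4, 5, 6}); every edge is covered by a bag; and for each vertex v the set of bags containing v is connected in the bag tree. The decomposition is therefore valid. The largest bag has 3 vertices, so the width is 2.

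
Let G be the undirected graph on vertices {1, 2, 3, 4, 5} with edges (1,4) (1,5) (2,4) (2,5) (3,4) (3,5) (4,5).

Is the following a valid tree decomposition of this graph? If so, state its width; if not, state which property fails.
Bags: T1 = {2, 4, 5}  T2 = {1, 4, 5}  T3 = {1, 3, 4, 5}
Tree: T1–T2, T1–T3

A tree decomposition must satisfy three properties: every vertex lies in some bag; for every edge, both endpoints lie together in some bag; and for every vertex, the bags containing it form a connected subtree. Here bags containing vertex 1 are not connected in the tree, so the decomposition is invalid.

No — bags containing vertex 1 are not connected in the tree.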